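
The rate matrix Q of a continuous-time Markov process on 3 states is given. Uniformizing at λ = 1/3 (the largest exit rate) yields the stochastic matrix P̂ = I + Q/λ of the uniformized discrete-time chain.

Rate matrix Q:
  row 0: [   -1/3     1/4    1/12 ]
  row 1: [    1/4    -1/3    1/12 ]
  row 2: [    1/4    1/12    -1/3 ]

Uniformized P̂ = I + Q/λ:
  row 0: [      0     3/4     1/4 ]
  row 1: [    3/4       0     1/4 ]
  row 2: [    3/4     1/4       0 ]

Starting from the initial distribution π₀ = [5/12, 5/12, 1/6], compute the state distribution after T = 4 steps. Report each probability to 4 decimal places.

π = [0.4248, 0.3753, 0.1999]

t=0: π = [0.4167, 0.4167, 0.1667]
t=1: π = [0.4375, 0.3542, 0.2083]
t=2: π = [0.4219, 0.3802, 0.1979]
t=3: π = [0.4336, 0.3659, 0.2005]
t=4: π = [0.4248, 0.3753, 0.1999]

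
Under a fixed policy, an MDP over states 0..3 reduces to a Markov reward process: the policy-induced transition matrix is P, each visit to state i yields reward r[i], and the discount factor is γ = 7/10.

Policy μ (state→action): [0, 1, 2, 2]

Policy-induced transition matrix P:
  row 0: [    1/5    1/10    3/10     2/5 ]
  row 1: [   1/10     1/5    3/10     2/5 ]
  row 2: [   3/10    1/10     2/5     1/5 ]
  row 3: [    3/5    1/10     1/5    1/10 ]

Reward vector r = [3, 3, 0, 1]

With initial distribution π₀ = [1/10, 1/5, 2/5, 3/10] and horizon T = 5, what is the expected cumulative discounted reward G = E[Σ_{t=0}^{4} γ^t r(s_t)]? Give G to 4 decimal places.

G = 3.9952

t=0: π = [0.1000, 0.2000, 0.4000, 0.3000], E[r] = 1.2000, γ^t·E[r] = 1.200000, running G = 1.200000
t=1: π = [0.3400, 0.1200, 0.3100, 0.2300], E[r] = 1.6100, γ^t·E[r] = 1.127000, running G = 2.327000
t=2: π = [0.3110, 0.1120, 0.3080, 0.2690], E[r] = 1.5380, γ^t·E[r] = 0.753620, running G = 3.080620
t=3: π = [0.3272, 0.1112, 0.3039, 0.2577], E[r] = 1.5729, γ^t·E[r] = 0.539505, running G = 3.620125
t=4: π = [0.3224, 0.1111, 0.3046, 0.2619], E[r] = 1.5623, γ^t·E[r] = 0.375113, running G = 3.995238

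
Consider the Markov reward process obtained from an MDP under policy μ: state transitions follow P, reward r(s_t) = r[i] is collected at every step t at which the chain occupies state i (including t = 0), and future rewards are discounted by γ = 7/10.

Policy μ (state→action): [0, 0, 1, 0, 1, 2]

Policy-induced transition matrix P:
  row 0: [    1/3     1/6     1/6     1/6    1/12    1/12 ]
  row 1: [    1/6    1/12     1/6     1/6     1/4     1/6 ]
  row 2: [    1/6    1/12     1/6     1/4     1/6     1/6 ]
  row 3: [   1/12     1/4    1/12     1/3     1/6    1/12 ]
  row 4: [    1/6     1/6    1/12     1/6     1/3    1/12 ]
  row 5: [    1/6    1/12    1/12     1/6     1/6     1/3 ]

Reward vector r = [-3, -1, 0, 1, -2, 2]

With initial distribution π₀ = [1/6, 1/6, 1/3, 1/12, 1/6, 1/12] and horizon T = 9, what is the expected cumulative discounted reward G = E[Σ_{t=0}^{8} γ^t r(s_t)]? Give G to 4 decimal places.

t=0: π = [0.1667, 0.1667, 0.3333, 0.0833, 0.1667, 0.0833], E[r] = -0.7500, γ^t·E[r] = -0.750000, running G = -0.750000
t=1: π = [0.1875, 0.1250, 0.1389, 0.2083, 0.1944, 0.1458], E[r] = -0.5764, γ^t·E[r] = -0.403472, running G = -1.153472
t=2: π = [0.1806, 0.1499, 0.1209, 0.2130, 0.1939, 0.1418], E[r] = -0.5828, γ^t·E[r] = -0.285550, running G = -1.439022
t=3: π = [0.1790, 0.1500, 0.1209, 0.2122, 0.1964, 0.1413], E[r] = -0.5850, γ^t·E[r] = -0.200646, running G = -1.639668
t=4: π = [0.1788, 0.1500, 0.1208, 0.2121, 0.1970, 0.1413], E[r] = -0.5858, γ^t·E[r] = -0.140649, running G = -1.780317
t=5: π = [0.1788, 0.1500, 0.1208, 0.2121, 0.1971, 0.1412], E[r] = -0.5861, γ^t·E[r] = -0.098498, running G = -1.878815
t=6: π = [0.1788, 0.1500, 0.1208, 0.2121, 0.1971, 0.1412], E[r] = -0.5861, γ^t·E[r] = -0.068957, running G = -1.947772
t=7: π = [0.1788, 0.1500, 0.1208, 0.2121, 0.1971, 0.1412], E[r] = -0.5861, γ^t·E[r] = -0.048271, running G = -1.996043
t=8: π = [0.1788, 0.1500, 0.1208, 0.2121, 0.1971, 0.1412], E[r] = -0.5861, γ^t·E[r] = -0.033790, running G = -2.029833

G = -2.0298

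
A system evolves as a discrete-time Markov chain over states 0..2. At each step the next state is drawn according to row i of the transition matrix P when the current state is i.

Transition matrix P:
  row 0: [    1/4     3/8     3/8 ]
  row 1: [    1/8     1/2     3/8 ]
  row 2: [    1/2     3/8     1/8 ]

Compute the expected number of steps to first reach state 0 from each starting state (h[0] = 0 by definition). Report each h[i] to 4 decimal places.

First-step conditioning: h[0] = 0; for i ≠ 0, h[i] = 1 + Σ_k P[i][k]·h[k].
  h[1] = 1 + 1/2·h[1] + 3/8·h[2]
  h[2] = 1 + 3/8·h[1] + 1/8·h[2]
Solving the 2×2 linear system over states ≠ 0 gives exactly h = [0, 80/19, 56/19] (h[0] = 0 is the target).

h = [0.0000, 4.2105, 2.9474]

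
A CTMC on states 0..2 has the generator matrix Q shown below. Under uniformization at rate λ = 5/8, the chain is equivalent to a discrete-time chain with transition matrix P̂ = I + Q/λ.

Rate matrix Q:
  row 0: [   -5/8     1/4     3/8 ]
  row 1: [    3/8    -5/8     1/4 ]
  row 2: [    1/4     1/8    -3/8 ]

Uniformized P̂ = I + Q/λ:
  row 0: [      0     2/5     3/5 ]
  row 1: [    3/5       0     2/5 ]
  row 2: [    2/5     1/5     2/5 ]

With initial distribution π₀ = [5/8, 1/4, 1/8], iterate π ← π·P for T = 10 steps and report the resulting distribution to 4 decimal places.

π = [0.3174, 0.2193, 0.4633]

t=0: π = [0.6250, 0.2500, 0.1250]
t=1: π = [0.2000, 0.2750, 0.5250]
t=2: π = [0.3750, 0.1850, 0.4400]
t=3: π = [0.2870, 0.2380, 0.4750]
t=4: π = [0.3328, 0.2098, 0.4574]
t=5: π = [0.3088, 0.2246, 0.4666]
t=6: π = [0.3214, 0.2168, 0.4618]
t=7: π = [0.3148, 0.2209, 0.4643]
t=8: π = [0.3183, 0.2188, 0.4630]
t=9: π = [0.3165, 0.2199, 0.4637]
t=10: π = [0.3174, 0.2193, 0.4633]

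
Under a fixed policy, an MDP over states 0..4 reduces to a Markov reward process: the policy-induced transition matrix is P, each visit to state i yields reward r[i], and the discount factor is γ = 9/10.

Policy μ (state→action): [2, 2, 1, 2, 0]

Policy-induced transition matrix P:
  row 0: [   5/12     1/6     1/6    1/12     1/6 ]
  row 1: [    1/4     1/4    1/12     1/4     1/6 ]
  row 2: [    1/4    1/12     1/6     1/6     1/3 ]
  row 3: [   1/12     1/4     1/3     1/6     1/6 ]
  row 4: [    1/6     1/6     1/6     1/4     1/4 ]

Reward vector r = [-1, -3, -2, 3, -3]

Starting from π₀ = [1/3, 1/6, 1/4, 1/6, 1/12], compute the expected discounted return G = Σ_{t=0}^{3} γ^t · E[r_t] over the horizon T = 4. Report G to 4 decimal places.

G = -4.2095

t=0: π = [0.3333, 0.1667, 0.2500, 0.1667, 0.0833], E[r] = -1.0833, γ^t·E[r] = -1.083333, running G = -1.083333
t=1: π = [0.2708, 0.1736, 0.1806, 0.1597, 0.2153], E[r] = -1.3194, γ^t·E[r] = -1.187500, running G = -2.270833
t=2: π = [0.2506, 0.1794, 0.1788, 0.1765, 0.2147], E[r] = -1.2610, γ^t·E[r] = -1.021406, running G = -3.292240
t=3: π = [0.2445, 0.1814, 0.1811, 0.1786, 0.2144], E[r] = -1.2582, γ^t·E[r] = -0.917227, running G = -4.209466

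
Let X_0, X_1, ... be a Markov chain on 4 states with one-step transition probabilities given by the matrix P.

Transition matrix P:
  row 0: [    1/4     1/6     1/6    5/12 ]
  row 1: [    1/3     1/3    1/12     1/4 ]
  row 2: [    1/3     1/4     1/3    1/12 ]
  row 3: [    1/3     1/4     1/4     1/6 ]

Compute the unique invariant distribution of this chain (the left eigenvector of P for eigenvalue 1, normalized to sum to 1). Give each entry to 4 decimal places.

π = [0.3077, 0.2448, 0.2003, 0.2473]

Balance equations π_j = Σ_i π_i·P[i][j]:
  π_0 = 1/4·π_0 + 1/3·π_1 + 1/3·π_2 + 1/3·π_3
  π_1 = 1/6·π_0 + 1/3·π_1 + 1/4·π_2 + 1/4·π_3
  π_2 = 1/6·π_0 + 1/12·π_1 + 1/3·π_2 + 1/4·π_3
  normalize: π_0 + π_1 + π_2 + π_3 = 1
Solving the linear system gives exactly π = [4/13, 35/143, 315/1573, 389/1573].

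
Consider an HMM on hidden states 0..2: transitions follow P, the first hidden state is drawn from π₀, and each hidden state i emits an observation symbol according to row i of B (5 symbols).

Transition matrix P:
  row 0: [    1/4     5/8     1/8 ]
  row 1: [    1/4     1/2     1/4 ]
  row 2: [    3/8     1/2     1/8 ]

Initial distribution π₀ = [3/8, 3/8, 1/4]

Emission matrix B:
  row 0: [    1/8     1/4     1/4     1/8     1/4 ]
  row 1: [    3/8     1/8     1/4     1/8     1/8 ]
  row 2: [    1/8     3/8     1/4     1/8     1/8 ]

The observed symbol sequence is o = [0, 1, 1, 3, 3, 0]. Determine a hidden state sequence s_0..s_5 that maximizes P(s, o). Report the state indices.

t=0: δ = [4.688e-02, 1.406e-01, 3.125e-02]  (obs o_0=0)
t=1: δ = [8.789e-03, 8.789e-03, 1.318e-02]  ψ = [1, 1, 1]  (obs o_1=1)
t=2: δ = [1.236e-03, 8.240e-04, 8.240e-04]  ψ = [2, 2, 1]  (obs o_2=1)
t=3: δ = [3.862e-05, 9.656e-05, 2.575e-05]  ψ = [0, 0, 1]  (obs o_3=3)
t=4: δ = [3.017e-06, 6.035e-06, 3.017e-06]  ψ = [1, 1, 1]  (obs o_4=3)
t=5: δ = [1.886e-07, 1.132e-06, 1.886e-07]  ψ = [1, 1, 1]  (obs o_5=0)
backtrack: best end state = 1; path = [1, 2, 0, 1, 1, 1]

path = [1, 2, 0, 1, 1, 1]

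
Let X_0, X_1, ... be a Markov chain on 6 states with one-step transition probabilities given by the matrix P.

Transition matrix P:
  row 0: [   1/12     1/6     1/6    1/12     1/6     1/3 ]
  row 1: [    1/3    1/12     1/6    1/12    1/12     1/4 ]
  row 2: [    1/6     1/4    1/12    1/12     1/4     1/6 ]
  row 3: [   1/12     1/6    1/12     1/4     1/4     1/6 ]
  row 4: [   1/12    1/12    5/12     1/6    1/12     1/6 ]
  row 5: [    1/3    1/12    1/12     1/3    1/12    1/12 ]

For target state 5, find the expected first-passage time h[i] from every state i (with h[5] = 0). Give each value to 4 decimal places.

First-step conditioning: h[5] = 0; for i ≠ 5, h[i] = 1 + Σ_k P[i][k]·h[k].
  h[0] = 1 + 1/12·h[0] + 1/6·h[1] + 1/6·h[2] + 1/12·h[3] + 1/6·h[4]
  h[1] = 1 + 1/3·h[0] + 1/12·h[1] + 1/6·h[2] + 1/12·h[3] + 1/12·h[4]
  h[2] = 1 + 1/6·h[0] + 1/4·h[1] + 1/12·h[2] + 1/12·h[3] + 1/4·h[4]
  h[3] = 1 + 1/12·h[0] + 1/6·h[1] + 1/12·h[2] + 1/4·h[3] + 1/4·h[4]
  h[4] = 1 + 1/12·h[0] + 1/12·h[1] + 5/12·h[2] + 1/6·h[3] + 1/12·h[4]
Solving the 5×5 linear system over states ≠ 5 gives exactly h = [42646/10363, 45254/10363, 50080/10363, 51306/10363, 51388/10363, 0] (h[5] = 0 is the target).

h = [4.1152, 4.3669, 4.8326, 4.9509, 4.9588, 0.0000]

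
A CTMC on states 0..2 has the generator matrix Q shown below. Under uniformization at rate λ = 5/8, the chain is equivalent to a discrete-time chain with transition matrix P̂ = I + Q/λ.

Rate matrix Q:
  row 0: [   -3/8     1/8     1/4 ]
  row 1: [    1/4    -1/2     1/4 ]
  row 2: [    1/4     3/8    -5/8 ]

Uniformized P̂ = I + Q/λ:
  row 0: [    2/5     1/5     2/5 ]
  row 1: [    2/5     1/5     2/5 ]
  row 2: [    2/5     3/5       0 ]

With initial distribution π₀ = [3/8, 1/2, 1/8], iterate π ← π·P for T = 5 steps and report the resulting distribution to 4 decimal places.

t=0: π = [0.3750, 0.5000, 0.1250]
t=1: π = [0.4000, 0.2500, 0.3500]
t=2: π = [0.4000, 0.3400, 0.2600]
t=3: π = [0.4000, 0.3040, 0.2960]
t=4: π = [0.4000, 0.3184, 0.2816]
t=5: π = [0.4000, 0.3126, 0.2874]

π = [0.4000, 0.3126, 0.2874]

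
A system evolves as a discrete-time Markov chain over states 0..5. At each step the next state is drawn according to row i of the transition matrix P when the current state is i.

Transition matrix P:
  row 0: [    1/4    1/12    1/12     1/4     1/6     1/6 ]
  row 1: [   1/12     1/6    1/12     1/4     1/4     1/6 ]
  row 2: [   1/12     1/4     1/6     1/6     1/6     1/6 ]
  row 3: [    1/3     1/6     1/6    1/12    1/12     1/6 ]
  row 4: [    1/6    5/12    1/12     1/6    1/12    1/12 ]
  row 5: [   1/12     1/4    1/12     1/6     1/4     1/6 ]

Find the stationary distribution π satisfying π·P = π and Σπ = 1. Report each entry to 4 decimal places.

π = [0.1719, 0.2160, 0.1076, 0.1837, 0.1681, 0.1527]

Balance equations π_j = Σ_i π_i·P[i][j]:
  π_0 = 1/4·π_0 + 1/12·π_1 + 1/12·π_2 + 1/3·π_3 + 1/6·π_4 + 1/12·π_5
  π_1 = 1/12·π_0 + 1/6·π_1 + 1/4·π_2 + 1/6·π_3 + 5/12·π_4 + 1/4·π_5
  π_2 = 1/12·π_0 + 1/12·π_1 + 1/6·π_2 + 1/6·π_3 + 1/12·π_4 + 1/12·π_5
  π_3 = 1/4·π_0 + 1/4·π_1 + 1/6·π_2 + 1/12·π_3 + 1/6·π_4 + 1/6·π_5
  π_4 = 1/6·π_0 + 1/4·π_1 + 1/6·π_2 + 1/12·π_3 + 1/12·π_4 + 1/4·π_5
  normalize: π_0 + π_1 + π_2 + π_3 + π_4 + π_5 = 1
Solving the linear system gives exactly π = [44589/259367, 56036/259367, 27910/259367, 47643/259367, 43594/259367, 39595/259367].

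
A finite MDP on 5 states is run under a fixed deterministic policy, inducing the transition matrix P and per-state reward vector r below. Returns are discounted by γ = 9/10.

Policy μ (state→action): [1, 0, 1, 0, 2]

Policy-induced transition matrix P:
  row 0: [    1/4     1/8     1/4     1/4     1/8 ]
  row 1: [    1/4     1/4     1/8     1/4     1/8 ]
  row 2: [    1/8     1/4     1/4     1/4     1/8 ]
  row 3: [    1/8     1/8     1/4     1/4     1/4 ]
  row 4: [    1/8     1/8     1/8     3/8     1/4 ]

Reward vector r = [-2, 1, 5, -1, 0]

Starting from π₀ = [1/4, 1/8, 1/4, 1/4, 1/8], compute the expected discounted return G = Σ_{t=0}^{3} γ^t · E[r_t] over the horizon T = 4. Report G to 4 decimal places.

G = 2.1357

t=0: π = [0.2500, 0.1250, 0.2500, 0.2500, 0.1250], E[r] = 0.6250, γ^t·E[r] = 0.625000, running G = 0.625000
t=1: π = [0.1719, 0.1719, 0.2188, 0.2656, 0.1719], E[r] = 0.6563, γ^t·E[r] = 0.590625, running G = 1.215625
t=2: π = [0.1680, 0.1738, 0.2070, 0.2715, 0.1797], E[r] = 0.6016, γ^t·E[r] = 0.487266, running G = 1.702891
t=3: π = [0.1677, 0.1726, 0.2058, 0.2725, 0.1814], E[r] = 0.5938, γ^t·E[r] = 0.432844, running G = 2.135734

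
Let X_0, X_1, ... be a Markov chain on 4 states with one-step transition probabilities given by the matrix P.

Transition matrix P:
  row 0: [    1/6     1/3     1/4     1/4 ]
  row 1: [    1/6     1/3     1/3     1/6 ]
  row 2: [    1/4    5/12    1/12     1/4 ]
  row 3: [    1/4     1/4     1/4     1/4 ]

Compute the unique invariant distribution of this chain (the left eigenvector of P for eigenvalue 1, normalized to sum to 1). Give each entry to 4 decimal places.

π = [0.2050, 0.3347, 0.2382, 0.2221]

Balance equations π_j = Σ_i π_i·P[i][j]:
  π_0 = 1/6·π_0 + 1/6·π_1 + 1/4·π_2 + 1/4·π_3
  π_1 = 1/3·π_0 + 1/3·π_1 + 5/12·π_2 + 1/4·π_3
  π_2 = 1/4·π_0 + 1/3·π_1 + 1/12·π_2 + 1/4·π_3
  normalize: π_0 + π_1 + π_2 + π_3 = 1
Solving the linear system gives exactly π = [204/995, 333/995, 237/995, 221/995].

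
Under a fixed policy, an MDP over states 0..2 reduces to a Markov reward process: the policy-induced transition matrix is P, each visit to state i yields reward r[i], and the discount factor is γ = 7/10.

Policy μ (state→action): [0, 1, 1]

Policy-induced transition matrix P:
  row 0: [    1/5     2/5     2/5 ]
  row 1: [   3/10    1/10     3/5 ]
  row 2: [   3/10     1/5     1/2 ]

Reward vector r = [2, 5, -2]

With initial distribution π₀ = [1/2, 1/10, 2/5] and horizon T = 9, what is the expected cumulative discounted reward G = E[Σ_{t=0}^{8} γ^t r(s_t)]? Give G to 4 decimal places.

G = 2.4580

t=0: π = [0.5000, 0.1000, 0.4000], E[r] = 0.7000, γ^t·E[r] = 0.700000, running G = 0.700000
t=1: π = [0.2500, 0.2900, 0.4600], E[r] = 1.0300, γ^t·E[r] = 0.721000, running G = 1.421000
t=2: π = [0.2750, 0.2210, 0.5040], E[r] = 0.6470, γ^t·E[r] = 0.317030, running G = 1.738030
t=3: π = [0.2725, 0.2329, 0.4946], E[r] = 0.7203, γ^t·E[r] = 0.247063, running G = 1.985093
t=4: π = [0.2728, 0.2312, 0.4960], E[r] = 0.7095, γ^t·E[r] = 0.170344, running G = 2.155437
t=5: π = [0.2727, 0.2314, 0.4958], E[r] = 0.7109, γ^t·E[r] = 0.119481, running G = 2.274918
t=6: π = [0.2727, 0.2314, 0.4959], E[r] = 0.7107, γ^t·E[r] = 0.083616, running G = 2.358534
t=7: π = [0.2727, 0.2314, 0.4959], E[r] = 0.7107, γ^t·E[r] = 0.058533, running G = 2.417067
t=8: π = [0.2727, 0.2314, 0.4959], E[r] = 0.7107, γ^t·E[r] = 0.040973, running G = 2.458040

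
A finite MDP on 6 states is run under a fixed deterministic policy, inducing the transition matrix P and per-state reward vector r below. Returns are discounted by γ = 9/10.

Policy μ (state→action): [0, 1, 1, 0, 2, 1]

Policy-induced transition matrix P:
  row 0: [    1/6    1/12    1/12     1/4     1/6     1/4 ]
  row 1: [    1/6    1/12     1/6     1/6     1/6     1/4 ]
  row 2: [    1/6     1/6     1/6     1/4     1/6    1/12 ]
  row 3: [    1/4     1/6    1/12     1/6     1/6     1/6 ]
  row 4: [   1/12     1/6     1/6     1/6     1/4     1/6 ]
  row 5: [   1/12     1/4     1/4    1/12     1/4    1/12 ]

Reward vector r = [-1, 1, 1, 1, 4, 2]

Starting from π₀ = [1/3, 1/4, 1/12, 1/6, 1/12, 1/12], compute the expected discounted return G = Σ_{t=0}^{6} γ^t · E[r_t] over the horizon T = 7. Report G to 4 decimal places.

t=0: π = [0.3333, 0.2500, 0.0833, 0.1667, 0.0833, 0.0833], E[r] = 0.6667, γ^t·E[r] = 0.666667, running G = 0.666667
t=1: π = [0.1667, 0.1250, 0.1319, 0.1944, 0.1806, 0.2014], E[r] = 1.4097, γ^t·E[r] = 1.268750, running G = 1.935417
t=2: π = [0.1510, 0.1591, 0.1534, 0.1748, 0.1985, 0.1632], E[r] = 1.4566, γ^t·E[r] = 1.179844, running G = 3.115260
t=3: π = [0.1511, 0.1544, 0.1531, 0.1784, 0.1968, 0.1661], E[r] = 1.4544, γ^t·E[r] = 1.060242, running G = 4.175503
t=4: π = [0.1513, 0.1551, 0.1531, 0.1782, 0.1969, 0.1655], E[r] = 1.4537, γ^t·E[r] = 0.953757, running G = 5.129259
t=5: π = [0.1513, 0.1549, 0.1530, 0.1782, 0.1969, 0.1656], E[r] = 1.4536, γ^t·E[r] = 0.858356, running G = 5.987615
t=6: π = [0.1513, 0.1550, 0.1530, 0.1782, 0.1969, 0.1656], E[r] = 1.4536, γ^t·E[r] = 0.772525, running G = 6.760140

G = 6.7601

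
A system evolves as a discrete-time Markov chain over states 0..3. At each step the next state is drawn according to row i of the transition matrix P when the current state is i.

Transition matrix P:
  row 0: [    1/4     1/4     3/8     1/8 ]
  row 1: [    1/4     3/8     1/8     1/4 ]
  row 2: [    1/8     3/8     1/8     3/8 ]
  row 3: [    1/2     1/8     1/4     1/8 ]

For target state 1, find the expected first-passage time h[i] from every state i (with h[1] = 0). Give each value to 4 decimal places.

First-step conditioning: h[1] = 0; for i ≠ 1, h[i] = 1 + Σ_k P[i][k]·h[k].
  h[0] = 1 + 1/4·h[0] + 3/8·h[2] + 1/8·h[3]
  h[2] = 1 + 1/8·h[0] + 1/8·h[2] + 3/8·h[3]
  h[3] = 1 + 1/2·h[0] + 1/4·h[2] + 1/8·h[3]
Solving the 3×3 linear system over states ≠ 1 gives exactly h = [656/171, 0, 32/9, 248/57] (h[1] = 0 is the target).

h = [3.8363, 0.0000, 3.5556, 4.3509]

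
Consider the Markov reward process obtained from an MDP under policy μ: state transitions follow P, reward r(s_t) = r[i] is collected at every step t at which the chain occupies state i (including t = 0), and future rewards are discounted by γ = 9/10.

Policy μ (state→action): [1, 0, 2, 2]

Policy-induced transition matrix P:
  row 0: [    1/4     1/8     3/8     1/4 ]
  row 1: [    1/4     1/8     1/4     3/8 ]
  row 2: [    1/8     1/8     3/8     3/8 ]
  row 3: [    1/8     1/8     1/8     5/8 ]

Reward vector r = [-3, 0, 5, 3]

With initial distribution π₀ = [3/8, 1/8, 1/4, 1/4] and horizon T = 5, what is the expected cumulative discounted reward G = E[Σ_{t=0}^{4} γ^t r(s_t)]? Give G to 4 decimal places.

G = 7.4892

t=0: π = [0.3750, 0.1250, 0.2500, 0.2500], E[r] = 0.8750, γ^t·E[r] = 0.875000, running G = 0.875000
t=1: π = [0.1875, 0.1250, 0.2969, 0.3906], E[r] = 2.0938, γ^t·E[r] = 1.884375, running G = 2.759375
t=2: π = [0.1641, 0.1250, 0.2617, 0.4492], E[r] = 2.1641, γ^t·E[r] = 1.752891, running G = 4.512266
t=3: π = [0.1611, 0.1250, 0.2471, 0.4668], E[r] = 2.1523, γ^t·E[r] = 1.569059, running G = 6.081324
t=4: π = [0.1608, 0.1250, 0.2427, 0.4716], E[r] = 2.1458, γ^t·E[r] = 1.407828, running G = 7.489152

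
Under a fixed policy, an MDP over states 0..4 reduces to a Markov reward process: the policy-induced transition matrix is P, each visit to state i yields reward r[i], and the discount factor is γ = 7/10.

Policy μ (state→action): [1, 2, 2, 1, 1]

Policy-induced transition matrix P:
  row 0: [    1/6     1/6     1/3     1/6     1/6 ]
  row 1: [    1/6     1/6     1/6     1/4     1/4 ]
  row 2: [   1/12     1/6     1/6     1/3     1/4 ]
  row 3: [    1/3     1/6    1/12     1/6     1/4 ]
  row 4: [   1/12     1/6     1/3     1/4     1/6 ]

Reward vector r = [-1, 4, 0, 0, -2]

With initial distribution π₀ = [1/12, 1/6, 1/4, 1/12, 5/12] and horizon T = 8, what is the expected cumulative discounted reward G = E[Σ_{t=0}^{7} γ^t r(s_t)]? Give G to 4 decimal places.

G = -0.0794

t=0: π = [0.0833, 0.1667, 0.2500, 0.0833, 0.4167], E[r] = -0.2500, γ^t·E[r] = -0.250000, running G = -0.250000
t=1: π = [0.1250, 0.1667, 0.2431, 0.2569, 0.2083], E[r] = 0.1250, γ^t·E[r] = 0.087500, running G = -0.162500
t=2: π = [0.1719, 0.1667, 0.2008, 0.2384, 0.2222], E[r] = 0.0503, γ^t·E[r] = 0.024670, running G = -0.137830
t=3: π = [0.1712, 0.1667, 0.2125, 0.2325, 0.2172], E[r] = 0.0612, γ^t·E[r] = 0.020991, running G = -0.116839
t=4: π = [0.1696, 0.1667, 0.2120, 0.2341, 0.2176], E[r] = 0.0618, γ^t·E[r] = 0.014830, running G = -0.102009
t=5: π = [0.1699, 0.1667, 0.2117, 0.2340, 0.2177], E[r] = 0.0613, γ^t·E[r] = 0.010309, running G = -0.091700
t=6: π = [0.1699, 0.1667, 0.2118, 0.2340, 0.2177], E[r] = 0.0614, γ^t·E[r] = 0.007222, running G = -0.084479
t=7: π = [0.1699, 0.1667, 0.2118, 0.2340, 0.2177], E[r] = 0.0614, γ^t·E[r] = 0.005056, running G = -0.079423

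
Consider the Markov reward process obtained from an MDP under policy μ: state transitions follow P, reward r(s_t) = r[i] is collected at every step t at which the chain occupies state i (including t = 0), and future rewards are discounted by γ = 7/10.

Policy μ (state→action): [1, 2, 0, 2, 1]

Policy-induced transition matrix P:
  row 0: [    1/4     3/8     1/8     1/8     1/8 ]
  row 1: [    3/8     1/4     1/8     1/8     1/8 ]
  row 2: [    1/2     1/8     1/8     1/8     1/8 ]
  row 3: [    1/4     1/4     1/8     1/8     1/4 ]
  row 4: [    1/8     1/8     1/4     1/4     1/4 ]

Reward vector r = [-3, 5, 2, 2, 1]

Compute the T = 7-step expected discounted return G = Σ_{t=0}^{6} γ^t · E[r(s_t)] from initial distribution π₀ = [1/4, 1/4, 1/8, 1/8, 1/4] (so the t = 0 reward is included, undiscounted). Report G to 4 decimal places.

t=0: π = [0.2500, 0.2500, 0.1250, 0.1250, 0.2500], E[r] = 1.2500, γ^t·E[r] = 1.250000, running G = 1.250000
t=1: π = [0.2813, 0.2344, 0.1563, 0.1563, 0.1719], E[r] = 1.1250, γ^t·E[r] = 0.787500, running G = 2.037500
t=2: π = [0.2969, 0.2441, 0.1465, 0.1465, 0.1660], E[r] = 1.0820, γ^t·E[r] = 0.530195, running G = 2.567695
t=3: π = [0.2964, 0.2480, 0.1458, 0.1458, 0.1641], E[r] = 1.0981, γ^t·E[r] = 0.376664, running G = 2.944359
t=4: π = [0.2969, 0.2483, 0.1455, 0.1455, 0.1637], E[r] = 1.0966, γ^t·E[r] = 0.263283, running G = 3.207642
t=5: π = [0.2970, 0.2485, 0.1455, 0.1455, 0.1637], E[r] = 1.0970, γ^t·E[r] = 0.184369, running G = 3.392011
t=6: π = [0.2970, 0.2485, 0.1455, 0.1455, 0.1636], E[r] = 1.0970, γ^t·E[r] = 0.129056, running G = 3.521067

G = 3.5211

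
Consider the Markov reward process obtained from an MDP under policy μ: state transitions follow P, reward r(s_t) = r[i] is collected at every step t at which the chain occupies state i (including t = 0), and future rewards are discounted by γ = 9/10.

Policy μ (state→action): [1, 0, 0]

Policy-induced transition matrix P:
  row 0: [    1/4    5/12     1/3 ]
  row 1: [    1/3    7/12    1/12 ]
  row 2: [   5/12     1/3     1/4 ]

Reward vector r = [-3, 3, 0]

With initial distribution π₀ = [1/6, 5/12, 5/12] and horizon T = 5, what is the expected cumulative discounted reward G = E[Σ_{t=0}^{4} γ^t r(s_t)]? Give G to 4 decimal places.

G = 2.0398

t=0: π = [0.1667, 0.4167, 0.4167], E[r] = 0.7500, γ^t·E[r] = 0.750000, running G = 0.750000
t=1: π = [0.3542, 0.4514, 0.1944], E[r] = 0.2917, γ^t·E[r] = 0.262500, running G = 1.012500
t=2: π = [0.3200, 0.4757, 0.2043], E[r] = 0.4670, γ^t·E[r] = 0.378281, running G = 1.390781
t=3: π = [0.3237, 0.4789, 0.1974], E[r] = 0.4657, γ^t·E[r] = 0.339504, running G = 1.730285
t=4: π = [0.3228, 0.4800, 0.1972], E[r] = 0.4717, γ^t·E[r] = 0.309477, running G = 2.039762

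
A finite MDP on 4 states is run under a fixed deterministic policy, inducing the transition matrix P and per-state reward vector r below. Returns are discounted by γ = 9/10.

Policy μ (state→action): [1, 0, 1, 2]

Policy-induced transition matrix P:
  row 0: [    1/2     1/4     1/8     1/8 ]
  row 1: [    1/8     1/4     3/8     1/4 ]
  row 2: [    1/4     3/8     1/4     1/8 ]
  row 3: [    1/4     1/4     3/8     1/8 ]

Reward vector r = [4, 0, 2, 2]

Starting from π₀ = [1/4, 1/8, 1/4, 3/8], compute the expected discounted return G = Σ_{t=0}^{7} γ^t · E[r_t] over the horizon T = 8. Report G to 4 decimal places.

t=0: π = [0.2500, 0.1250, 0.2500, 0.3750], E[r] = 2.2500, γ^t·E[r] = 2.250000, running G = 2.250000
t=1: π = [0.2969, 0.2813, 0.2813, 0.1406], E[r] = 2.0313, γ^t·E[r] = 1.828125, running G = 4.078125
t=2: π = [0.2891, 0.2852, 0.2656, 0.1602], E[r] = 2.0078, γ^t·E[r] = 1.626328, running G = 5.704453
t=3: π = [0.2866, 0.2832, 0.2695, 0.1606], E[r] = 2.0068, γ^t·E[r] = 1.462983, running G = 7.167437
t=4: π = [0.2863, 0.2837, 0.2697, 0.1604], E[r] = 2.0051, γ^t·E[r] = 1.315564, running G = 8.483000
t=5: π = [0.2861, 0.2837, 0.2697, 0.1605], E[r] = 2.0048, γ^t·E[r] = 1.183809, running G = 9.666810
t=6: π = [0.2861, 0.2837, 0.2698, 0.1605], E[r] = 2.0047, γ^t·E[r] = 1.065376, running G = 10.732185
t=7: π = [0.2861, 0.2837, 0.2698, 0.1605], E[r] = 2.0047, γ^t·E[r] = 0.958824, running G = 11.691009

G = 11.6910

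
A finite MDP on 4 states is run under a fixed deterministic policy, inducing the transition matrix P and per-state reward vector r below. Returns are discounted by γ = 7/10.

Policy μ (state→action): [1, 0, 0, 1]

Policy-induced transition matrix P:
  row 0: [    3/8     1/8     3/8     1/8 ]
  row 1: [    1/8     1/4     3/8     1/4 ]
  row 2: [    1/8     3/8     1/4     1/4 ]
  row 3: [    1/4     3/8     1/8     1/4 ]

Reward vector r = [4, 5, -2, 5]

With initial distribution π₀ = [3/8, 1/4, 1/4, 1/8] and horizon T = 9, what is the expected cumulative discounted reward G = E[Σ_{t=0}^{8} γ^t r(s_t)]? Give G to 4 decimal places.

t=0: π = [0.3750, 0.2500, 0.2500, 0.1250], E[r] = 2.8750, γ^t·E[r] = 2.875000, running G = 2.875000
t=1: π = [0.2344, 0.2500, 0.3125, 0.2031], E[r] = 2.5781, γ^t·E[r] = 1.804688, running G = 4.679688
t=2: π = [0.2090, 0.2852, 0.2852, 0.2207], E[r] = 2.7949, γ^t·E[r] = 1.369512, running G = 6.049199
t=3: π = [0.2048, 0.2871, 0.2842, 0.2239], E[r] = 2.8059, γ^t·E[r] = 0.962427, running G = 7.011626
t=4: π = [0.2042, 0.2879, 0.2835, 0.2244], E[r] = 2.8112, γ^t·E[r] = 0.674981, running G = 7.686607
t=5: π = [0.2041, 0.2880, 0.2835, 0.2245], E[r] = 2.8117, γ^t·E[r] = 0.472556, running G = 8.159163
t=6: π = [0.2041, 0.2880, 0.2834, 0.2245], E[r] = 2.8118, γ^t·E[r] = 0.330803, running G = 8.489966
t=7: π = [0.2041, 0.2880, 0.2834, 0.2245], E[r] = 2.8118, γ^t·E[r] = 0.231563, running G = 8.721529
t=8: π = [0.2041, 0.2880, 0.2834, 0.2245], E[r] = 2.8118, γ^t·E[r] = 0.162094, running G = 8.883623

G = 8.8836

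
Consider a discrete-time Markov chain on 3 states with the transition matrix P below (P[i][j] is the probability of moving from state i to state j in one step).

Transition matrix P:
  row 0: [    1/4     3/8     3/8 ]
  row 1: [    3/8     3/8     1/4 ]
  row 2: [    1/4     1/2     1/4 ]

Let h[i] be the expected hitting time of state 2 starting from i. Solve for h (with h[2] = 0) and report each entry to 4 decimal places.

h = [3.0476, 3.4286, 0.0000]

First-step conditioning: h[2] = 0; for i ≠ 2, h[i] = 1 + Σ_k P[i][k]·h[k].
  h[0] = 1 + 1/4·h[0] + 3/8·h[1]
  h[1] = 1 + 3/8·h[0] + 3/8·h[1]
Solving the 2×2 linear system over states ≠ 2 gives exactly h = [64/21, 24/7, 0] (h[2] = 0 is the target).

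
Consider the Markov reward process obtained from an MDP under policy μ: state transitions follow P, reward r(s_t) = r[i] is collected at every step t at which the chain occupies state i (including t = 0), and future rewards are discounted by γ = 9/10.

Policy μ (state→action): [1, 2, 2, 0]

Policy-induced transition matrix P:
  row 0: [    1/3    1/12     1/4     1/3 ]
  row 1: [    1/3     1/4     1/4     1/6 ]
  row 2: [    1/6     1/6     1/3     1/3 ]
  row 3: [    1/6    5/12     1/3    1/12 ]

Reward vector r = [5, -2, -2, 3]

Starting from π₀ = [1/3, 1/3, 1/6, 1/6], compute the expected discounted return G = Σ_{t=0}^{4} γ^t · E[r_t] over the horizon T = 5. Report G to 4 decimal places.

t=0: π = [0.3333, 0.3333, 0.1667, 0.1667], E[r] = 1.1667, γ^t·E[r] = 1.166667, running G = 1.166667
t=1: π = [0.2778, 0.2083, 0.2778, 0.2361], E[r] = 1.1250, γ^t·E[r] = 1.012500, running G = 2.179167
t=2: π = [0.2477, 0.2199, 0.2928, 0.2396], E[r] = 0.9317, γ^t·E[r] = 0.754688, running G = 2.933854
t=3: π = [0.2446, 0.2242, 0.2944, 0.2368], E[r] = 0.8961, γ^t·E[r] = 0.653273, running G = 3.587128
t=4: π = [0.2448, 0.2242, 0.2943, 0.2368], E[r] = 0.8975, γ^t·E[r] = 0.588827, running G = 4.175954

G = 4.1760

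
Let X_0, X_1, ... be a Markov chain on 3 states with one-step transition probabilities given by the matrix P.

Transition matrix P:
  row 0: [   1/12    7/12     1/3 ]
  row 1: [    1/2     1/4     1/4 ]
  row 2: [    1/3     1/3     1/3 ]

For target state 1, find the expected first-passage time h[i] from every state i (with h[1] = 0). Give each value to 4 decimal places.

h = [2.0000, 0.0000, 2.5000]

First-step conditioning: h[1] = 0; for i ≠ 1, h[i] = 1 + Σ_k P[i][k]·h[k].
  h[0] = 1 + 1/12·h[0] + 1/3·h[2]
  h[2] = 1 + 1/3·h[0] + 1/3·h[2]
Solving the 2×2 linear system over states ≠ 1 gives exactly h = [2, 0, 5/2] (h[1] = 0 is the target).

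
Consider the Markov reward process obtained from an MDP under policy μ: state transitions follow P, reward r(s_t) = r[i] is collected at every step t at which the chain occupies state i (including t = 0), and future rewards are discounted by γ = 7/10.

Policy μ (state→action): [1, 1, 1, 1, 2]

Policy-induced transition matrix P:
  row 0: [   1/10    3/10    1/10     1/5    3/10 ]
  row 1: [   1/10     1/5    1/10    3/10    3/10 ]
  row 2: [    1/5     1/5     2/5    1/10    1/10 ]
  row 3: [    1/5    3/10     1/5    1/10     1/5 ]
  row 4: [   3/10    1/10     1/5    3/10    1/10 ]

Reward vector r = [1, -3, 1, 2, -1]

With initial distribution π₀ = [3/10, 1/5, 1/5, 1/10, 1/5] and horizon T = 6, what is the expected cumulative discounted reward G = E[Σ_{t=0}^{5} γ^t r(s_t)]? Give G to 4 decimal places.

G = -0.2478

t=0: π = [0.3000, 0.2000, 0.2000, 0.1000, 0.2000], E[r] = -0.1000, γ^t·E[r] = -0.100000, running G = -0.100000
t=1: π = [0.1700, 0.2200, 0.1900, 0.2100, 0.2100], E[r] = -0.0900, γ^t·E[r] = -0.063000, running G = -0.163000
t=2: π = [0.1820, 0.2170, 0.1990, 0.2030, 0.1990], E[r] = -0.0630, γ^t·E[r] = -0.030870, running G = -0.193870
t=3: π = [0.1800, 0.2186, 0.1999, 0.2014, 0.2001], E[r] = -0.0732, γ^t·E[r] = -0.025108, running G = -0.218978
t=4: π = [0.1802, 0.2181, 0.2001, 0.2017, 0.1999], E[r] = -0.0705, γ^t·E[r] = -0.016927, running G = -0.235905
t=5: π = [0.1802, 0.2182, 0.2002, 0.2016, 0.1998], E[r] = -0.0709, γ^t·E[r] = -0.011909, running G = -0.247814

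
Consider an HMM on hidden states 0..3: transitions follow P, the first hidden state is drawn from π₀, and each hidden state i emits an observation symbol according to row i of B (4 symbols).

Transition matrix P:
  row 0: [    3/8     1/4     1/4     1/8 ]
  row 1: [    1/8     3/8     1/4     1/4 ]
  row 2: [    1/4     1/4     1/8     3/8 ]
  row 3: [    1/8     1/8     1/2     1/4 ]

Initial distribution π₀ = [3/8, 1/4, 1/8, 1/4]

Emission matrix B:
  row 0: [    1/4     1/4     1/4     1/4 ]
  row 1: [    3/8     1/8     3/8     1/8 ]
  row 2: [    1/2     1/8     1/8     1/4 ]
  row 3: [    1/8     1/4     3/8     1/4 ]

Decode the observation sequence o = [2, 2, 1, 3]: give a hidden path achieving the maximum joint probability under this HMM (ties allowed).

path = [1, 1, 3, 2]

t=0: δ = [9.375e-02, 9.375e-02, 1.562e-02, 9.375e-02]  (obs o_0=2)
t=1: δ = [8.789e-03, 1.318e-02, 5.859e-03, 8.789e-03]  ψ = [0, 1, 3, 1]  (obs o_1=2)
t=2: δ = [8.240e-04, 6.180e-04, 5.493e-04, 8.240e-04]  ψ = [0, 1, 3, 1]  (obs o_2=1)
t=3: δ = [7.725e-05, 2.897e-05, 1.030e-04, 5.150e-05]  ψ = [0, 1, 3, 2]  (obs o_3=3)
backtrack: best end state = 2; path = [1, 1, 3, 2]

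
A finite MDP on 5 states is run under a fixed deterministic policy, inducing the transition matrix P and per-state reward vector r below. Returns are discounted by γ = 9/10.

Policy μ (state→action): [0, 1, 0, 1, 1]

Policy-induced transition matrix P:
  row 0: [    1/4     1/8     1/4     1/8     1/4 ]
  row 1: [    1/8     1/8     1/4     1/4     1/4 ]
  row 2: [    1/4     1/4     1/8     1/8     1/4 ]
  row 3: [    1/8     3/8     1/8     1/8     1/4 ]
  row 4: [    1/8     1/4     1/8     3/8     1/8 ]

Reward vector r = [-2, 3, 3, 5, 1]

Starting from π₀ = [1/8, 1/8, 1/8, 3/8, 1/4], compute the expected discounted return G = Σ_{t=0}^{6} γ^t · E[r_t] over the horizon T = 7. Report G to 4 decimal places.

G = 11.6951

t=0: π = [0.1250, 0.1250, 0.1250, 0.3750, 0.2500], E[r] = 2.6250, γ^t·E[r] = 2.625000, running G = 2.625000
t=1: π = [0.1563, 0.2656, 0.1563, 0.2031, 0.2188], E[r] = 2.1875, γ^t·E[r] = 1.968750, running G = 4.593750
t=2: π = [0.1641, 0.2227, 0.1777, 0.2129, 0.2227], E[r] = 2.1602, γ^t·E[r] = 1.749727, running G = 6.343477
t=3: π = [0.1677, 0.2283, 0.1733, 0.2085, 0.2222], E[r] = 2.1340, γ^t·E[r] = 1.555710, running G = 7.899187
t=4: π = [0.1676, 0.2266, 0.1745, 0.2091, 0.2222], E[r] = 2.1355, γ^t·E[r] = 1.401120, running G = 9.300307
t=5: π = [0.1678, 0.2269, 0.1743, 0.2089, 0.2222], E[r] = 2.1345, γ^t·E[r] = 1.260389, running G = 10.560696
t=6: π = [0.1678, 0.2268, 0.1743, 0.2089, 0.2222], E[r] = 2.1346, γ^t·E[r] = 1.134417, running G = 11.695113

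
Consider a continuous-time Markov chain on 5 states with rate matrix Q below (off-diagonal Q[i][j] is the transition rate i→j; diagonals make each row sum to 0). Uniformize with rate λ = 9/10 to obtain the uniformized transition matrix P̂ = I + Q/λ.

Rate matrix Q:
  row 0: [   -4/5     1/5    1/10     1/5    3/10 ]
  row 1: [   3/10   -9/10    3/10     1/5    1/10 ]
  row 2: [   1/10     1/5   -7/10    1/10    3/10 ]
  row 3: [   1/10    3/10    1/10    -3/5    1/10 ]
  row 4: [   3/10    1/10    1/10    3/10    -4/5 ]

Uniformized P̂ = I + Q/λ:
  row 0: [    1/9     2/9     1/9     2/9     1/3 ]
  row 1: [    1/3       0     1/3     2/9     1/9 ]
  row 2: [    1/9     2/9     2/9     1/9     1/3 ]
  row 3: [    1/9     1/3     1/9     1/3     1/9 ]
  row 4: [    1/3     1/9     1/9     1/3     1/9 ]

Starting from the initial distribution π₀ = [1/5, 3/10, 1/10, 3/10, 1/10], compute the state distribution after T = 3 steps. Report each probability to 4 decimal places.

t=0: π = [0.2000, 0.3000, 0.1000, 0.3000, 0.1000]
t=1: π = [0.2000, 0.1778, 0.1889, 0.2556, 0.1778]
t=2: π = [0.1901, 0.1914, 0.1716, 0.2494, 0.1975]
t=3: π = [0.1975, 0.1855, 0.1727, 0.2528, 0.1915]

π = [0.1975, 0.1855, 0.1727, 0.2528, 0.1915]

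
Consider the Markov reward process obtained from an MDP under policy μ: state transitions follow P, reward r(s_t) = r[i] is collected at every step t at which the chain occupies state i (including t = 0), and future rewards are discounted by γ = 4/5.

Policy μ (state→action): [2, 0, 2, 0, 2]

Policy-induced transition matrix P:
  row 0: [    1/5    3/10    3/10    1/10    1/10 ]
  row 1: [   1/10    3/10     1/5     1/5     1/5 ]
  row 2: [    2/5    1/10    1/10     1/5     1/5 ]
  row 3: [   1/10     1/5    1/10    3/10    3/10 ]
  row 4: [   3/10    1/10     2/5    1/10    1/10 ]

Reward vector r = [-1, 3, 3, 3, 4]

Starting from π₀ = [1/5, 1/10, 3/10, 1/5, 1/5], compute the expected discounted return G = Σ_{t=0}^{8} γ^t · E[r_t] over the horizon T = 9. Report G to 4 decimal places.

t=0: π = [0.2000, 0.1000, 0.3000, 0.2000, 0.2000], E[r] = 2.4000, γ^t·E[r] = 2.400000, running G = 2.400000
t=1: π = [0.2500, 0.1800, 0.2100, 0.1800, 0.1800], E[r] = 2.1800, γ^t·E[r] = 1.744000, running G = 4.144000
t=2: π = [0.2240, 0.2040, 0.2220, 0.1750, 0.1750], E[r] = 2.2790, γ^t·E[r] = 1.458560, running G = 5.602560
t=3: π = [0.2240, 0.2031, 0.2177, 0.1776, 0.1776], E[r] = 2.2816, γ^t·E[r] = 1.168179, running G = 6.770739
t=4: π = [0.2232, 0.2032, 0.2184, 0.1776, 0.1776], E[r] = 2.2847, γ^t·E[r] = 0.935805, running G = 7.706544
t=5: π = [0.2234, 0.2030, 0.2182, 0.1777, 0.1777], E[r] = 2.2842, γ^t·E[r] = 0.748499, running G = 8.455043
t=6: π = [0.2233, 0.2030, 0.2183, 0.1777, 0.1777], E[r] = 2.2843, γ^t·E[r] = 0.598812, running G = 9.053855
t=7: π = [0.2234, 0.2030, 0.2183, 0.1777, 0.1777], E[r] = 2.2843, γ^t·E[r] = 0.479044, running G = 9.532899
t=8: π = [0.2234, 0.2030, 0.2183, 0.1777, 0.1777], E[r] = 2.2843, γ^t·E[r] = 0.383236, running G = 9.916135

G = 9.9161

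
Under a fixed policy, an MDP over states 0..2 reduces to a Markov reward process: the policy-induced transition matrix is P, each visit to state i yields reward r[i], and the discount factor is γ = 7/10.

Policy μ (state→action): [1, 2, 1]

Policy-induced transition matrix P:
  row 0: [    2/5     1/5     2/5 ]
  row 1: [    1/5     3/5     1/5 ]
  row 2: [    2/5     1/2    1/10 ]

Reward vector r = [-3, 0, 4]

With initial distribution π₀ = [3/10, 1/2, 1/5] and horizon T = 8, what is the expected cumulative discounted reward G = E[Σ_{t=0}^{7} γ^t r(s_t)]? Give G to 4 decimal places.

G = -0.0249

t=0: π = [0.3000, 0.5000, 0.2000], E[r] = -0.1000, γ^t·E[r] = -0.100000, running G = -0.100000
t=1: π = [0.3000, 0.4600, 0.2400], E[r] = 0.0600, γ^t·E[r] = 0.042000, running G = -0.058000
t=2: π = [0.3080, 0.4560, 0.2360], E[r] = 0.0200, γ^t·E[r] = 0.009800, running G = -0.048200
t=3: π = [0.3088, 0.4532, 0.2380], E[r] = 0.0256, γ^t·E[r] = 0.008781, running G = -0.039419
t=4: π = [0.3094, 0.4527, 0.2380], E[r] = 0.0238, γ^t·E[r] = 0.005705, running G = -0.033714
t=5: π = [0.3095, 0.4525, 0.2381], E[r] = 0.0239, γ^t·E[r] = 0.004019, running G = -0.029696
t=6: π = [0.3095, 0.4524, 0.2381], E[r] = 0.0238, γ^t·E[r] = 0.002802, running G = -0.026894
t=7: π = [0.3095, 0.4524, 0.2381], E[r] = 0.0238, γ^t·E[r] = 0.001961, running G = -0.024932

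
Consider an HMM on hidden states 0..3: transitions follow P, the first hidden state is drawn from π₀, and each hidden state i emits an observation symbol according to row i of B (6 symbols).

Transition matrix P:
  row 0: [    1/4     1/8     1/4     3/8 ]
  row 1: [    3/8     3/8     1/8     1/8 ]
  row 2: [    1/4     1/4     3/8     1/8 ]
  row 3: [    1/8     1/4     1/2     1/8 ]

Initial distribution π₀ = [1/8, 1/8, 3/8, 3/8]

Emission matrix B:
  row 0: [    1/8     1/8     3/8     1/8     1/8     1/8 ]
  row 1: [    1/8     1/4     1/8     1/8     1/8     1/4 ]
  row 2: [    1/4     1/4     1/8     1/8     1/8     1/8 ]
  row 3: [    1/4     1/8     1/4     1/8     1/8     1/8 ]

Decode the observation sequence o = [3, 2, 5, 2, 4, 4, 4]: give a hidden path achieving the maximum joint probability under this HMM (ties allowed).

t=0: δ = [1.562e-02, 1.562e-02, 4.688e-02, 4.688e-02]  (obs o_0=3)
t=1: δ = [4.395e-03, 1.465e-03, 2.930e-03, 1.465e-03]  ψ = [2, 2, 3, 0]  (obs o_1=2)
t=2: δ = [1.373e-04, 1.831e-04, 1.373e-04, 2.060e-04]  ψ = [0, 2, 0, 0]  (obs o_2=5)
t=3: δ = [2.575e-05, 8.583e-06, 1.287e-05, 1.287e-05]  ψ = [1, 1, 3, 0]  (obs o_3=2)
t=4: δ = [8.047e-07, 4.023e-07, 8.047e-07, 1.207e-06]  ψ = [0, 0, 0, 0]  (obs o_4=4)
t=5: δ = [2.515e-08, 3.772e-08, 7.544e-08, 3.772e-08]  ψ = [0, 3, 3, 0]  (obs o_5=4)
t=6: δ = [2.357e-09, 2.357e-09, 3.536e-09, 1.179e-09]  ψ = [2, 2, 2, 0]  (obs o_6=4)
backtrack: best end state = 2; path = [3, 2, 1, 0, 3, 2, 2]

path = [3, 2, 1, 0, 3, 2, 2]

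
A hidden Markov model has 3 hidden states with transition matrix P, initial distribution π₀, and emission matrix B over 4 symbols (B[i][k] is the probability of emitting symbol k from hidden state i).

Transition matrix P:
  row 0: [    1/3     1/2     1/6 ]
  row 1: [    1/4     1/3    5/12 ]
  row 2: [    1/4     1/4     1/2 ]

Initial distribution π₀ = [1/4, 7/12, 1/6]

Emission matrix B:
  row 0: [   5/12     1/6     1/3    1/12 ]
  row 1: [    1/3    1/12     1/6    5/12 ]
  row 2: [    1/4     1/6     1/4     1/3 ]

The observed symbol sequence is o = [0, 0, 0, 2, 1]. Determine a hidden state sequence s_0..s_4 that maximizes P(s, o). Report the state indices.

path = [1, 0, 1, 2, 2]

t=0: δ = [1.042e-01, 1.944e-01, 4.167e-02]  (obs o_0=0)
t=1: δ = [2.025e-02, 2.160e-02, 2.025e-02]  ψ = [1, 1, 1]  (obs o_1=0)
t=2: δ = [2.813e-03, 3.376e-03, 2.532e-03]  ψ = [0, 0, 2]  (obs o_2=0)
t=3: δ = [3.126e-04, 2.344e-04, 3.516e-04]  ψ = [0, 0, 1]  (obs o_3=2)
t=4: δ = [1.737e-05, 1.302e-05, 2.930e-05]  ψ = [0, 0, 2]  (obs o_4=1)
backtrack: best end state = 2; path = [1, 0, 1, 2, 2]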